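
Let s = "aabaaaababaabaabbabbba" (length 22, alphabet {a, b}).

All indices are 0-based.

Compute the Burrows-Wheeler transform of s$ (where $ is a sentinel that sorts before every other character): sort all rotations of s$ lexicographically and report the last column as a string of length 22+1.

abba$bababaaabbaaaabbaa

rank  rotation                 last
    0  $aabaaaababaabaabbabbba  a
    1  a$aabaaaababaabaabbabbb  b
    2  aaaababaabaabbabbba$aab  b
    3  aaababaabaabbabbba$aaba  a
    4  aabaaaababaabaabbabbba$  $
    5  aabaabbabbba$aabaaaabab  b
    6  aababaabaabbabbba$aabaa  a
    7  aabbabbba$aabaaaababaab  b
    8  abaaaababaabaabbabbba$a  a
    9  abaabaabbabbba$aabaaaab  b
   10  abaabbabbba$aabaaaababa  a
   11  ababaabaabbabbba$aabaaa  a
   12  abbabbba$aabaaaababaaba  a
   13  abbba$aabaaaababaabaabb  b
   14  ba$aabaaaababaabaabbabb  b
   15  baaaababaabaabbabbba$aa  a
   16  baabaabbabbba$aabaaaaba  a
   17  baabbabbba$aabaaaababaa  a
   18  babaabaabbabbba$aabaaaa  a
   19  babbba$aabaaaababaabaab  b
   20  bba$aabaaaababaabaabbab  b
   21  bbabbba$aabaaaababaabaa  a
   22  bbba$aabaaaababaabaabba  a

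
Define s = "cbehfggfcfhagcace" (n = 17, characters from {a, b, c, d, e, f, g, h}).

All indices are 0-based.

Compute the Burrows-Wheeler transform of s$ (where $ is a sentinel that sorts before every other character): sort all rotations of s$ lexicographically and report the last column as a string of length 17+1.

rank  rotation            last
    0  $cbehfggfcfhagcace  e
    1  ace$cbehfggfcfhagc  c
    2  agcace$cbehfggfcfh  h
    3  behfggfcfhagcace$c  c
    4  cace$cbehfggfcfhag  g
    5  cbehfggfcfhagcace$  $
    6  ce$cbehfggfcfhagca  a
    7  cfhagcace$cbehfggf  f
    8  e$cbehfggfcfhagcac  c
    9  ehfggfcfhagcace$cb  b
   10  fcfhagcace$cbehfgg  g
   11  fggfcfhagcace$cbeh  h
   12  fhagcace$cbehfggfc  c
   13  gcace$cbehfggfcfha  a
   14  gfcfhagcace$cbehfg  g
   15  ggfcfhagcace$cbehf  f
   16  hagcace$cbehfggfcf  f
   17  hfggfcfhagcace$cbe  e

echcg$afcbghcagffe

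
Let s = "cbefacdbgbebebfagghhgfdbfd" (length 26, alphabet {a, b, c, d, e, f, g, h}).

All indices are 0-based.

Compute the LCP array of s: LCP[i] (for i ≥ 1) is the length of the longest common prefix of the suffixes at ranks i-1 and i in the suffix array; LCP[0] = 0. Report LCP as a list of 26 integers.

rank→(start, suffix):
  0 → (4, 'acdbgbebebfagghhgfdbfd')
  1 → (15, 'agghhgfdbfd')
  2 → (9, 'bebebfagghhgfdbfd')
  3 → (11, 'bebfagghhgfdbfd')
  4 → (1, 'befacdbgbebebfagghhgfdbfd')
  5 → (13, 'bfagghhgfdbfd')
  6 → (23, 'bfd')
  7 → (7, 'bgbebebfagghhgfdbfd')
  8 → (0, 'cbefacdbgbebebfagghhgfdbfd')
  9 → (5, 'cdbgbebebfagghhgfdbfd')
  10 → (25, 'd')
  11 → (22, 'dbfd')
  12 → (6, 'dbgbebebfagghhgfdbfd')
  13 → (10, 'ebebfagghhgfdbfd')
  14 → (12, 'ebfagghhgfdbfd')
  15 → (2, 'efacdbgbebebfagghhgfdbfd')
  16 → (3, 'facdbgbebebfagghhgfdbfd')
  17 → (14, 'fagghhgfdbfd')
  18 → (24, 'fd')
  19 → (21, 'fdbfd')
  20 → (8, 'gbebebfagghhgfdbfd')
  21 → (20, 'gfdbfd')
  22 → (16, 'gghhgfdbfd')
  23 → (17, 'ghhgfdbfd')
  24 → (19, 'hgfdbfd')
  25 → (18, 'hhgfdbfd')

SA = [4, 15, 9, 11, 1, 13, 23, 7, 0, 5, 25, 22, 6, 10, 12, 2, 3, 14, 24, 21, 8, 20, 16, 17, 19, 18]
i: (SA[i-1],SA[i]) lcp shared
  1: (4,15) 1 'a'
  2: (15,9) 0 ''
  3: (9,11) 3 'beb'
  4: (11,1) 2 'be'
  5: (1,13) 1 'b'
  6: (13,23) 2 'bf'
  7: (23,7) 1 'b'
  8: (7,0) 0 ''
  9: (0,5) 1 'c'
  10: (5,25) 0 ''
  11: (25,22) 1 'd'
  12: (22,6) 2 'db'
  13: (6,10) 0 ''
  14: (10,12) 2 'eb'
  15: (12,2) 1 'e'
  16: (2,3) 0 ''
  17: (3,14) 2 'fa'
  18: (14,24) 1 'f'
  19: (24,21) 2 'fd'
  20: (21,8) 0 ''
  21: (8,20) 1 'g'
  22: (20,16) 1 'g'
  23: (16,17) 1 'g'
  24: (17,19) 0 ''
  25: (19,18) 1 'h'

[0, 1, 0, 3, 2, 1, 2, 1, 0, 1, 0, 1, 2, 0, 2, 1, 0, 2, 1, 2, 0, 1, 1, 1, 0, 1]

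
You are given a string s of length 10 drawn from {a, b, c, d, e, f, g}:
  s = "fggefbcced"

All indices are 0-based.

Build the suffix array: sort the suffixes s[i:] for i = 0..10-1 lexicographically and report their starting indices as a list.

[5, 6, 7, 9, 8, 3, 4, 0, 2, 1]

rank | idx | suffix
   0 |   5 | bcced
   1 |   6 | cced
   2 |   7 | ced
   3 |   9 | d
   4 |   8 | ed
   5 |   3 | efbcced
   6 |   4 | fbcced
   7 |   0 | fggefbcced
   8 |   2 | gefbcced
   9 |   1 | ggefbcced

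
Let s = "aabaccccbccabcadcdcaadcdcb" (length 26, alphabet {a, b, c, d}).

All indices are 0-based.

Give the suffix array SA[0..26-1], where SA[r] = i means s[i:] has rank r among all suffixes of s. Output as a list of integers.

[0, 19, 1, 11, 3, 14, 20, 25, 2, 12, 8, 18, 10, 13, 24, 7, 9, 6, 5, 4, 16, 22, 17, 23, 15, 21]

rank→(start, suffix):
  0 → (0, 'aabaccccbccabcadcdcaadcdcb')
  1 → (19, 'aadcdcb')
  2 → (1, 'abaccccbccabcadcdcaadcdcb')
  3 → (11, 'abcadcdcaadcdcb')
  4 → (3, 'accccbccabcadcdcaadcdcb')
  5 → (14, 'adcdcaadcdcb')
  6 → (20, 'adcdcb')
  7 → (25, 'b')
  8 → (2, 'baccccbccabcadcdcaadcdcb')
  9 → (12, 'bcadcdcaadcdcb')
  10 → (8, 'bccabcadcdcaadcdcb')
  11 → (18, 'caadcdcb')
  12 → (10, 'cabcadcdcaadcdcb')
  13 → (13, 'cadcdcaadcdcb')
  14 → (24, 'cb')
  15 → (7, 'cbccabcadcdcaadcdcb')
  16 → (9, 'ccabcadcdcaadcdcb')
  17 → (6, 'ccbccabcadcdcaadcdcb')
  18 → (5, 'cccbccabcadcdcaadcdcb')
  19 → (4, 'ccccbccabcadcdcaadcdcb')
  20 → (16, 'cdcaadcdcb')
  21 → (22, 'cdcb')
  22 → (17, 'dcaadcdcb')
  23 → (23, 'dcb')
  24 → (15, 'dcdcaadcdcb')
  25 → (21, 'dcdcb')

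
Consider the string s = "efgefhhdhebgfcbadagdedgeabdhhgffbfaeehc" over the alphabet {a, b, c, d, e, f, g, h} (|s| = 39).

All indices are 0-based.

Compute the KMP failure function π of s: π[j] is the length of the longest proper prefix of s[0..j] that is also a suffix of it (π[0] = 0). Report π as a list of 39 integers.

π[0] = 0
j=1 s[j]='f': π[1]=0 (border '')
j=2 s[j]='g': π[2]=0 (border '')
j=3 s[j]='e': π[3]=1 (border 'e')
j=4 s[j]='f': π[4]=2 (border 'ef')
j=5 s[j]='h': k: 2→0; π[5]=0 (border '')
j=6 s[j]='h': π[6]=0 (border '')
j=7 s[j]='d': π[7]=0 (border '')
j=8 s[j]='h': π[8]=0 (border '')
j=9 s[j]='e': π[9]=1 (border 'e')
j=10 s[j]='b': k: 1→0; π[10]=0 (border '')
j=11 s[j]='g': π[11]=0 (border '')
j=12 s[j]='f': π[12]=0 (border '')
j=13 s[j]='c': π[13]=0 (border '')
j=14 s[j]='b': π[14]=0 (border '')
j=15 s[j]='a': π[15]=0 (border '')
j=16 s[j]='d': π[16]=0 (border '')
j=17 s[j]='a': π[17]=0 (border '')
j=18 s[j]='g': π[18]=0 (border '')
j=19 s[j]='d': π[19]=0 (border '')
j=20 s[j]='e': π[20]=1 (border 'e')
j=21 s[j]='d': k: 1→0; π[21]=0 (border '')
j=22 s[j]='g': π[22]=0 (border '')
j=23 s[j]='e': π[23]=1 (border 'e')
j=24 s[j]='a': k: 1→0; π[24]=0 (border '')
j=25 s[j]='b': π[25]=0 (border '')
j=26 s[j]='d': π[26]=0 (border '')
j=27 s[j]='h': π[27]=0 (border '')
j=28 s[j]='h': π[28]=0 (border '')
j=29 s[j]='g': π[29]=0 (border '')
j=30 s[j]='f': π[30]=0 (border '')
j=31 s[j]='f': π[31]=0 (border '')
j=32 s[j]='b': π[32]=0 (border '')
j=33 s[j]='f': π[33]=0 (border '')
j=34 s[j]='a': π[34]=0 (border '')
j=35 s[j]='e': π[35]=1 (border 'e')
j=36 s[j]='e': k: 1→0; π[36]=1 (border 'e')
j=37 s[j]='h': k: 1→0; π[37]=0 (border '')
j=38 s[j]='c': π[38]=0 (border '')

[0, 0, 0, 1, 2, 0, 0, 0, 0, 1, 0, 0, 0, 0, 0, 0, 0, 0, 0, 0, 1, 0, 0, 1, 0, 0, 0, 0, 0, 0, 0, 0, 0, 0, 0, 1, 1, 0, 0]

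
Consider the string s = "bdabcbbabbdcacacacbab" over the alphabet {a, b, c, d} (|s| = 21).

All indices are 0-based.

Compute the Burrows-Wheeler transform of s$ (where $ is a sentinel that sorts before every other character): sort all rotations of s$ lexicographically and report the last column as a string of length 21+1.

bbbdcccacbcaa$bdaaabbb

rank  rotation                last
    0  $bdabcbbabbdcacacacbab  b
    1  ab$bdabcbbabbdcacacacb  b
    2  abbdcacacacbab$bdabcbb  b
    3  abcbbabbdcacacacbab$bd  d
    4  acacacbab$bdabcbbabbdc  c
    5  acacbab$bdabcbbabbdcac  c
    6  acbab$bdabcbbabbdcacac  c
    7  b$bdabcbbabbdcacacacba  a
    8  bab$bdabcbbabbdcacacac  c
    9  babbdcacacacbab$bdabcb  b
   10  bbabbdcacacacbab$bdabc  c
   11  bbdcacacacbab$bdabcbba  a
   12  bcbbabbdcacacacbab$bda  a
   13  bdabcbbabbdcacacacbab$  $
   14  bdcacacacbab$bdabcbbab  b
   15  cacacacbab$bdabcbbabbd  d
   16  cacacbab$bdabcbbabbdca  a
   17  cacbab$bdabcbbabbdcaca  a
   18  cbab$bdabcbbabbdcacaca  a
   19  cbbabbdcacacacbab$bdab  b
   20  dabcbbabbdcacacacbab$b  b
   21  dcacacacbab$bdabcbbabb  b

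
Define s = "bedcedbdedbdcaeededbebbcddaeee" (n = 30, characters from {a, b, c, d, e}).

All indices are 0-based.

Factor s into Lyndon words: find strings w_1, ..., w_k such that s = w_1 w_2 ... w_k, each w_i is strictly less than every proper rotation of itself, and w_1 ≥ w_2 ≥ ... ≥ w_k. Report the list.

["bedced", "bded", "bdc", "aeededbebbcddaeee"]

emit factor 1: 'bedced' (i=0, period=6)
emit factor 2: 'bded' (i=6, period=4)
emit factor 3: 'bdc' (i=10, period=3)
emit factor 4: 'aeededbebbcddaeee' (i=13, period=17)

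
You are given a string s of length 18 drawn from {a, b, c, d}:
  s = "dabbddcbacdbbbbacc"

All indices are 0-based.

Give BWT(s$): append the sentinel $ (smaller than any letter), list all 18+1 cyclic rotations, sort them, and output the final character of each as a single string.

rank  rotation             last
    0  $dabbddcbacdbbbbacc  c
    1  abbddcbacdbbbbacc$d  d
    2  acc$dabbddcbacdbbbb  b
    3  acdbbbbacc$dabbddcb  b
    4  bacc$dabbddcbacdbbb  b
    5  bacdbbbbacc$dabbddc  c
    6  bbacc$dabbddcbacdbb  b
    7  bbbacc$dabbddcbacdb  b
    8  bbbbacc$dabbddcbacd  d
    9  bbddcbacdbbbbacc$da  a
   10  bddcbacdbbbbacc$dab  b
   11  c$dabbddcbacdbbbbac  c
   12  cbacdbbbbacc$dabbdd  d
   13  cc$dabbddcbacdbbbba  a
   14  cdbbbbacc$dabbddcba  a
   15  dabbddcbacdbbbbacc$  $
   16  dbbbbacc$dabbddcbac  c
   17  dcbacdbbbbacc$dabbd  d
   18  ddcbacdbbbbacc$dabb  b

cdbbbcbbdabcdaa$cdb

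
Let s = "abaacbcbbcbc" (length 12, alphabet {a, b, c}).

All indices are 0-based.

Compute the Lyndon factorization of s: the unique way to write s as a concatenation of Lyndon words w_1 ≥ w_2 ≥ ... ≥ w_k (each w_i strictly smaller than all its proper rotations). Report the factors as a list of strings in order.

["ab", "aacbcbbcbc"]

emit factor 1: 'ab' (i=0, period=2)
emit factor 2: 'aacbcbbcbc' (i=2, period=10)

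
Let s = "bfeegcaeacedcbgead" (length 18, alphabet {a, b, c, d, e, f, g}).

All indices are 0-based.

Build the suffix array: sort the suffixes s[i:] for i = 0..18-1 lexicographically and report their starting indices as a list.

[8, 16, 6, 0, 13, 5, 12, 9, 17, 11, 7, 15, 10, 2, 3, 1, 4, 14]

sorted suffixes:
  #0 SA[0]=8  'acedcbgead'
  #1 SA[1]=16  'ad'
  #2 SA[2]=6  'aeacedcbgead'
  #3 SA[3]=0  'bfeegcaeacedcbgead'
  #4 SA[4]=13  'bgead'
  #5 SA[5]=5  'caeacedcbgead'
  #6 SA[6]=12  'cbgead'
  #7 SA[7]=9  'cedcbgead'
  #8 SA[8]=17  'd'
  #9 SA[9]=11  'dcbgead'
  #10 SA[10]=7  'eacedcbgead'
  #11 SA[11]=15  'ead'
  #12 SA[12]=10  'edcbgead'
  #13 SA[13]=2  'eegcaeacedcbgead'
  #14 SA[14]=3  'egcaeacedcbgead'
  #15 SA[15]=1  'feegcaeacedcbgead'
  #16 SA[16]=4  'gcaeacedcbgead'
  #17 SA[17]=14  'gead'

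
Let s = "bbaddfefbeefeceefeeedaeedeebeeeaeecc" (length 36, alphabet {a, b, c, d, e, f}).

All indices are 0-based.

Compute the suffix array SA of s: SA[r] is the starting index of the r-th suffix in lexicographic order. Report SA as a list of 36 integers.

[2, 31, 21, 1, 0, 27, 8, 35, 34, 13, 20, 3, 24, 4, 30, 26, 33, 12, 19, 23, 29, 25, 32, 18, 22, 28, 17, 9, 14, 6, 10, 15, 7, 11, 16, 5]

sorted suffixes:
  #0 SA[0]=2  'addfefbeefeceefeeedaeedeebeeeaeecc'
  #1 SA[1]=31  'aeecc'
  #2 SA[2]=21  'aeedeebeeeaeecc'
  #3 SA[3]=1  'baddfefbeefeceefeeedaeedeebeeeaeecc'
  #4 SA[4]=0  'bbaddfefbeefeceefeeedaeedeebeeeaeecc'
  #5 SA[5]=27  'beeeaeecc'
  #6 SA[6]=8  'beefeceefeeedaeedeebeeeaeecc'
  #7 SA[7]=35  'c'
  #8 SA[8]=34  'cc'
  #9 SA[9]=13  'ceefeeedaeedeebeeeaeecc'
  #10 SA[10]=20  'daeedeebeeeaeecc'
  #11 SA[11]=3  'ddfefbeefeceefeeedaeedeebeeeaeecc'
  #12 SA[12]=24  'deebeeeaeecc'
  #13 SA[13]=4  'dfefbeefeceefeeedaeedeebeeeaeecc'
  #14 SA[14]=30  'eaeecc'
  #15 SA[15]=26  'ebeeeaeecc'
  #16 SA[16]=33  'ecc'
  #17 SA[17]=12  'eceefeeedaeedeebeeeaeecc'
  #18 SA[18]=19  'edaeedeebeeeaeecc'
  #19 SA[19]=23  'edeebeeeaeecc'
  #20 SA[20]=29  'eeaeecc'
  #21 SA[21]=25  'eebeeeaeecc'
  #22 SA[22]=32  'eecc'
  #23 SA[23]=18  'eedaeedeebeeeaeecc'
  #24 SA[24]=22  'eedeebeeeaeecc'
  #25 SA[25]=28  'eeeaeecc'
  #26 SA[26]=17  'eeedaeedeebeeeaeecc'
  #27 SA[27]=9  'eefeceefeeedaeedeebeeeaeecc'
  #28 SA[28]=14  'eefeeedaeedeebeeeaeecc'
  #29 SA[29]=6  'efbeefeceefeeedaeedeebeeeaeecc'
  #30 SA[30]=10  'efeceefeeedaeedeebeeeaeecc'
  #31 SA[31]=15  'efeeedaeedeebeeeaeecc'
  #32 SA[32]=7  'fbeefeceefeeedaeedeebeeeaeecc'
  #33 SA[33]=11  'feceefeeedaeedeebeeeaeecc'
  #34 SA[34]=16  'feeedaeedeebeeeaeecc'
  #35 SA[35]=5  'fefbeefeceefeeedaeedeebeeeaeecc'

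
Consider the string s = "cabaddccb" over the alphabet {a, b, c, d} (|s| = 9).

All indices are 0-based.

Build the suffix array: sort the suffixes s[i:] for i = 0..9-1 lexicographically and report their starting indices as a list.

[1, 3, 8, 2, 0, 7, 6, 5, 4]

rank | idx | suffix
   0 |   1 | abaddccb
   1 |   3 | addccb
   2 |   8 | b
   3 |   2 | baddccb
   4 |   0 | cabaddccb
   5 |   7 | cb
   6 |   6 | ccb
   7 |   5 | dccb
   8 |   4 | ddccb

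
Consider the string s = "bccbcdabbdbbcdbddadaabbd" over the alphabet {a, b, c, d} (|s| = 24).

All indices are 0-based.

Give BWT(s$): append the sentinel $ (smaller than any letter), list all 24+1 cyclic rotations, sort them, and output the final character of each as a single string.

ddadddaa$cbbbdcbbbbacdbcb

rank  rotation                   last
    0  $bccbcdabbdbbcdbddadaabbd  d
    1  aabbd$bccbcdabbdbbcdbddad  d
    2  abbd$bccbcdabbdbbcdbddada  a
    3  abbdbbcdbddadaabbd$bccbcd  d
    4  adaabbd$bccbcdabbdbbcdbdd  d
    5  bbcdbddadaabbd$bccbcdabbd  d
    6  bbd$bccbcdabbdbbcdbddadaa  a
    7  bbdbbcdbddadaabbd$bccbcda  a
    8  bccbcdabbdbbcdbddadaabbd$  $
    9  bcdabbdbbcdbddadaabbd$bcc  c
   10  bcdbddadaabbd$bccbcdabbdb  b
   11  bd$bccbcdabbdbbcdbddadaab  b
   12  bdbbcdbddadaabbd$bccbcdab  b
   13  bddadaabbd$bccbcdabbdbbcd  d
   14  cbcdabbdbbcdbddadaabbd$bc  c
   15  ccbcdabbdbbcdbddadaabbd$b  b
   16  cdabbdbbcdbddadaabbd$bccb  b
   17  cdbddadaabbd$bccbcdabbdbb  b
   18  d$bccbcdabbdbbcdbddadaabb  b
   19  daabbd$bccbcdabbdbbcdbdda  a
   20  dabbdbbcdbddadaabbd$bccbc  c
   21  dadaabbd$bccbcdabbdbbcdbd  d
   22  dbbcdbddadaabbd$bccbcdabb  b
   23  dbddadaabbd$bccbcdabbdbbc  c
   24  ddadaabbd$bccbcdabbdbbcdb  b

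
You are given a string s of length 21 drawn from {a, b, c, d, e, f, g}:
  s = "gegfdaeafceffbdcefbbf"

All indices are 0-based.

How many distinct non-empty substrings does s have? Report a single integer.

rank→(start, suffix):
  0 → (5, 'aeafceffbdcefbbf')
  1 → (7, 'afceffbdcefbbf')
  2 → (18, 'bbf')
  3 → (13, 'bdcefbbf')
  4 → (19, 'bf')
  5 → (15, 'cefbbf')
  6 → (9, 'ceffbdcefbbf')
  7 → (4, 'daeafceffbdcefbbf')
  8 → (14, 'dcefbbf')
  9 → (6, 'eafceffbdcefbbf')
  10 → (16, 'efbbf')
  11 → (10, 'effbdcefbbf')
  12 → (1, 'egfdaeafceffbdcefbbf')
  13 → (20, 'f')
  14 → (17, 'fbbf')
  15 → (12, 'fbdcefbbf')
  16 → (8, 'fceffbdcefbbf')
  17 → (3, 'fdaeafceffbdcefbbf')
  18 → (11, 'ffbdcefbbf')
  19 → (0, 'gegfdaeafceffbdcefbbf')
  20 → (2, 'gfdaeafceffbdcefbbf')

SA = [5, 7, 18, 13, 19, 15, 9, 4, 14, 6, 16, 10, 1, 20, 17, 12, 8, 3, 11, 0, 2]
i: (SA[i-1],SA[i]) lcp shared
  1: (5,7) 1 'a'
  2: (7,18) 0 ''
  3: (18,13) 1 'b'
  4: (13,19) 1 'b'
  5: (19,15) 0 ''
  6: (15,9) 3 'cef'
  7: (9,4) 0 ''
  8: (4,14) 1 'd'
  9: (14,6) 0 ''
  10: (6,16) 1 'e'
  11: (16,10) 2 'ef'
  12: (10,1) 1 'e'
  13: (1,20) 0 ''
  14: (20,17) 1 'f'
  15: (17,12) 2 'fb'
  16: (12,8) 1 'f'
  17: (8,3) 1 'f'
  18: (3,11) 1 'f'
  19: (11,0) 0 ''
  20: (0,2) 1 'g'

n(n+1)/2 = 21·22/2 = 231
Σ LCP = 0 + 1 + 0 + 1 + 1 + 0 + 3 + 0 + 1 + 0 + 1 + 2 + 1 + 0 + 1 + 2 + 1 + 1 + 1 + 0 + 1 = 18
distinct = 231 − 18 = 213

213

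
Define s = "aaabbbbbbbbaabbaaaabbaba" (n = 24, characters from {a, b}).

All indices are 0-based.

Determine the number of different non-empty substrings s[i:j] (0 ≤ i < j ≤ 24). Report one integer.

rank | idx | suffix
   0 |  23 | a
   1 |  15 | aaaabbaba
   2 |  16 | aaabbaba
   3 |   0 | aaabbbbbbbbaabbaaaabbaba
   4 |  11 | aabbaaaabbaba
   5 |  17 | aabbaba
   6 |   1 | aabbbbbbbbaabbaaaabbaba
   7 |  21 | aba
   8 |  12 | abbaaaabbaba
   9 |  18 | abbaba
  10 |   2 | abbbbbbbbaabbaaaabbaba
  11 |  22 | ba
  12 |  14 | baaaabbaba
  13 |  10 | baabbaaaabbaba
  14 |  20 | baba
  15 |  13 | bbaaaabbaba
  16 |   9 | bbaabbaaaabbaba
  17 |  19 | bbaba
  18 |   8 | bbbaabbaaaabbaba
  19 |   7 | bbbbaabbaaaabbaba
  20 |   6 | bbbbbaabbaaaabbaba
  21 |   5 | bbbbbbaabbaaaabbaba
  22 |   4 | bbbbbbbaabbaaaabbaba
  23 |   3 | bbbbbbbbaabbaaaabbaba

SA = [23, 15, 16, 0, 11, 17, 1, 21, 12, 18, 2, 22, 14, 10, 20, 13, 9, 19, 8, 7, 6, 5, 4, 3]
i: (SA[i-1],SA[i]) lcp shared
  1: (23,15) 1 'a'
  2: (15,16) 3 'aaa'
  3: (16,0) 5 'aaabb'
  4: (0,11) 2 'aa'
  5: (11,17) 5 'aabba'
  6: (17,1) 4 'aabb'
  7: (1,21) 1 'a'
  8: (21,12) 2 'ab'
  9: (12,18) 4 'abba'
  10: (18,2) 3 'abb'
  11: (2,22) 0 ''
  12: (22,14) 2 'ba'
  13: (14,10) 3 'baa'
  14: (10,20) 2 'ba'
  15: (20,13) 1 'b'
  16: (13,9) 4 'bbaa'
  17: (9,19) 3 'bba'
  18: (19,8) 2 'bb'
  19: (8,7) 3 'bbb'
  20: (7,6) 4 'bbbb'
  21: (6,5) 5 'bbbbb'
  22: (5,4) 6 'bbbbbb'
  23: (4,3) 7 'bbbbbbb'

n(n+1)/2 = 24·25/2 = 300
Σ LCP = 0 + 1 + 3 + 5 + 2 + 5 + 4 + 1 + 2 + 4 + 3 + 0 + 2 + 3 + 2 + 1 + 4 + 3 + 2 + 3 + 4 + 5 + 6 + 7 = 72
distinct = 300 − 72 = 228

228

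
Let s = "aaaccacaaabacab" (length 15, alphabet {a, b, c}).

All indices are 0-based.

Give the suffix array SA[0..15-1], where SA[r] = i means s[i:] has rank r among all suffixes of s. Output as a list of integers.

sorted suffixes:
  #0 SA[0]=7  'aaabacab'
  #1 SA[1]=0  'aaaccacaaabacab'
  #2 SA[2]=8  'aabacab'
  #3 SA[3]=1  'aaccacaaabacab'
  #4 SA[4]=13  'ab'
  #5 SA[5]=9  'abacab'
  #6 SA[6]=5  'acaaabacab'
  #7 SA[7]=11  'acab'
  #8 SA[8]=2  'accacaaabacab'
  #9 SA[9]=14  'b'
  #10 SA[10]=10  'bacab'
  #11 SA[11]=6  'caaabacab'
  #12 SA[12]=12  'cab'
  #13 SA[13]=4  'cacaaabacab'
  #14 SA[14]=3  'ccacaaabacab'

[7, 0, 8, 1, 13, 9, 5, 11, 2, 14, 10, 6, 12, 4, 3]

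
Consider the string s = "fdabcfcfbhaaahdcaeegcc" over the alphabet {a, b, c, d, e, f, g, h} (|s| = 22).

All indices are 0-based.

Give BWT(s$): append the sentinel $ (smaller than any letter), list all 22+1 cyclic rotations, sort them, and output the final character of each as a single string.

chadcaafcdgfbfhaecc$eba

rank  rotation                 last
    0  $fdabcfcfbhaaahdcaeegcc  c
    1  aaahdcaeegcc$fdabcfcfbh  h
    2  aahdcaeegcc$fdabcfcfbha  a
    3  abcfcfbhaaahdcaeegcc$fd  d
    4  aeegcc$fdabcfcfbhaaahdc  c
    5  ahdcaeegcc$fdabcfcfbhaa  a
    6  bcfcfbhaaahdcaeegcc$fda  a
    7  bhaaahdcaeegcc$fdabcfcf  f
    8  c$fdabcfcfbhaaahdcaeegc  c
    9  caeegcc$fdabcfcfbhaaahd  d
   10  cc$fdabcfcfbhaaahdcaeeg  g
   11  cfbhaaahdcaeegcc$fdabcf  f
   12  cfcfbhaaahdcaeegcc$fdab  b
   13  dabcfcfbhaaahdcaeegcc$f  f
   14  dcaeegcc$fdabcfcfbhaaah  h
   15  eegcc$fdabcfcfbhaaahdca  a
   16  egcc$fdabcfcfbhaaahdcae  e
   17  fbhaaahdcaeegcc$fdabcfc  c
   18  fcfbhaaahdcaeegcc$fdabc  c
   19  fdabcfcfbhaaahdcaeegcc$  $
   20  gcc$fdabcfcfbhaaahdcaee  e
   21  haaahdcaeegcc$fdabcfcfb  b
   22  hdcaeegcc$fdabcfcfbhaaa  a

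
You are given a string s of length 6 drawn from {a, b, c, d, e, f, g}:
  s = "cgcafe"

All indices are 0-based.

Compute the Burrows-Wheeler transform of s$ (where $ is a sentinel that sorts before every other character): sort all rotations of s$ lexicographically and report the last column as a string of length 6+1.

ecg$fac

rank  rotation last
    0  $cgcafe  e
    1  afe$cgc  c
    2  cafe$cg  g
    3  cgcafe$  $
    4  e$cgcaf  f
    5  fe$cgca  a
    6  gcafe$c  c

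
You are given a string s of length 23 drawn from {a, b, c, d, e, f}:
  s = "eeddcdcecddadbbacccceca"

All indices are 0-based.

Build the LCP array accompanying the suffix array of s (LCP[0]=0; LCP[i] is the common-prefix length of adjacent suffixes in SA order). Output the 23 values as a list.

[0, 1, 1, 0, 1, 0, 1, 3, 2, 1, 2, 1, 3, 0, 1, 1, 2, 1, 2, 0, 2, 1, 1]

rank→(start, suffix):
  0 → (22, 'a')
  1 → (15, 'acccceca')
  2 → (11, 'adbbacccceca')
  3 → (14, 'bacccceca')
  4 → (13, 'bbacccceca')
  5 → (21, 'ca')
  6 → (16, 'cccceca')
  7 → (17, 'ccceca')
  8 → (18, 'cceca')
  9 → (4, 'cdcecddadbbacccceca')
  10 → (8, 'cddadbbacccceca')
  11 → (19, 'ceca')
  12 → (6, 'cecddadbbacccceca')
  13 → (10, 'dadbbacccceca')
  14 → (12, 'dbbacccceca')
  15 → (3, 'dcdcecddadbbacccceca')
  16 → (5, 'dcecddadbbacccceca')
  17 → (9, 'ddadbbacccceca')
  18 → (2, 'ddcdcecddadbbacccceca')
  19 → (20, 'eca')
  20 → (7, 'ecddadbbacccceca')
  21 → (1, 'eddcdcecddadbbacccceca')
  22 → (0, 'eeddcdcecddadbbacccceca')

SA = [22, 15, 11, 14, 13, 21, 16, 17, 18, 4, 8, 19, 6, 10, 12, 3, 5, 9, 2, 20, 7, 1, 0]
rank  pair      lcp
   1  s[22:],s[15:]  1  'a'
   2  s[15:],s[11:]  1  'a'
   3  s[11:],s[14:]  0  ''
   4  s[14:],s[13:]  1  'b'
   5  s[13:],s[21:]  0  ''
   6  s[21:],s[16:]  1  'c'
   7  s[16:],s[17:]  3  'ccc'
   8  s[17:],s[18:]  2  'cc'
   9  s[18:],s[4:]  1  'c'
  10  s[4:],s[8:]  2  'cd'
  11  s[8:],s[19:]  1  'c'
  12  s[19:],s[6:]  3  'cec'
  13  s[6:],s[10:]  0  ''
  14  s[10:],s[12:]  1  'd'
  15  s[12:],s[3:]  1  'd'
  16  s[3:],s[5:]  2  'dc'
  17  s[5:],s[9:]  1  'd'
  18  s[9:],s[2:]  2  'dd'
  19  s[2:],s[20:]  0  ''
  20  s[20:],s[7:]  2  'ec'
  21  s[7:],s[1:]  1  'e'
  22  s[1:],s[0:]  1  'e'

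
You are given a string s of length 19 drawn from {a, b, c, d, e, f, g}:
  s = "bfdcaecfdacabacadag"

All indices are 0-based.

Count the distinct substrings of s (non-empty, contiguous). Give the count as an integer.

rank→(start, suffix):
  0 → (11, 'abacadag')
  1 → (9, 'acabacadag')
  2 → (13, 'acadag')
  3 → (15, 'adag')
  4 → (4, 'aecfdacabacadag')
  5 → (17, 'ag')
  6 → (12, 'bacadag')
  7 → (0, 'bfdcaecfdacabacadag')
  8 → (10, 'cabacadag')
  9 → (14, 'cadag')
  10 → (3, 'caecfdacabacadag')
  11 → (6, 'cfdacabacadag')
  12 → (8, 'dacabacadag')
  13 → (16, 'dag')
  14 → (2, 'dcaecfdacabacadag')
  15 → (5, 'ecfdacabacadag')
  16 → (7, 'fdacabacadag')
  17 → (1, 'fdcaecfdacabacadag')
  18 → (18, 'g')

SA = [11, 9, 13, 15, 4, 17, 12, 0, 10, 14, 3, 6, 8, 16, 2, 5, 7, 1, 18]
i: (SA[i-1],SA[i]) lcp shared
  1: (11,9) 1 'a'
  2: (9,13) 3 'aca'
  3: (13,15) 1 'a'
  4: (15,4) 1 'a'
  5: (4,17) 1 'a'
  6: (17,12) 0 ''
  7: (12,0) 1 'b'
  8: (0,10) 0 ''
  9: (10,14) 2 'ca'
  10: (14,3) 2 'ca'
  11: (3,6) 1 'c'
  12: (6,8) 0 ''
  13: (8,16) 2 'da'
  14: (16,2) 1 'd'
  15: (2,5) 0 ''
  16: (5,7) 0 ''
  17: (7,1) 2 'fd'
  18: (1,18) 0 ''

n(n+1)/2 = 19·20/2 = 190
Σ LCP = 0 + 1 + 3 + 1 + 1 + 1 + 0 + 1 + 0 + 2 + 2 + 1 + 0 + 2 + 1 + 0 + 0 + 2 + 0 = 18
distinct = 190 − 18 = 172

172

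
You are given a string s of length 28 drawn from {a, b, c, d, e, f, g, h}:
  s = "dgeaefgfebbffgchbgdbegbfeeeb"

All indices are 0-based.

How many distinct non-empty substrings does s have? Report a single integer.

rank | idx | suffix
   0 |   3 | aefgfebbffgchbgdbegbfeeeb
   1 |  27 | b
   2 |   9 | bbffgchbgdbegbfeeeb
   3 |  19 | begbfeeeb
   4 |  22 | bfeeeb
   5 |  10 | bffgchbgdbegbfeeeb
   6 |  16 | bgdbegbfeeeb
   7 |  14 | chbgdbegbfeeeb
   8 |  18 | dbegbfeeeb
   9 |   0 | dgeaefgfebbffgchbgdbegbfeeeb
  10 |   2 | eaefgfebbffgchbgdbegbfeeeb
  11 |  26 | eb
  12 |   8 | ebbffgchbgdbegbfeeeb
  13 |  25 | eeb
  14 |  24 | eeeb
  15 |   4 | efgfebbffgchbgdbegbfeeeb
  16 |  20 | egbfeeeb
  17 |   7 | febbffgchbgdbegbfeeeb
  18 |  23 | feeeb
  19 |  11 | ffgchbgdbegbfeeeb
  20 |  12 | fgchbgdbegbfeeeb
  21 |   5 | fgfebbffgchbgdbegbfeeeb
  22 |  21 | gbfeeeb
  23 |  13 | gchbgdbegbfeeeb
  24 |  17 | gdbegbfeeeb
  25 |   1 | geaefgfebbffgchbgdbegbfeeeb
  26 |   6 | gfebbffgchbgdbegbfeeeb
  27 |  15 | hbgdbegbfeeeb

SA = [3, 27, 9, 19, 22, 10, 16, 14, 18, 0, 2, 26, 8, 25, 24, 4, 20, 7, 23, 11, 12, 5, 21, 13, 17, 1, 6, 15]
i: (SA[i-1],SA[i]) lcp shared
  1: (3,27) 0 ''
  2: (27,9) 1 'b'
  3: (9,19) 1 'b'
  4: (19,22) 1 'b'
  5: (22,10) 2 'bf'
  6: (10,16) 1 'b'
  7: (16,14) 0 ''
  8: (14,18) 0 ''
  9: (18,0) 1 'd'
  10: (0,2) 0 ''
  11: (2,26) 1 'e'
  12: (26,8) 2 'eb'
  13: (8,25) 1 'e'
  14: (25,24) 2 'ee'
  15: (24,4) 1 'e'
  16: (4,20) 1 'e'
  17: (20,7) 0 ''
  18: (7,23) 2 'fe'
  19: (23,11) 1 'f'
  20: (11,12) 1 'f'
  21: (12,5) 2 'fg'
  22: (5,21) 0 ''
  23: (21,13) 1 'g'
  24: (13,17) 1 'g'
  25: (17,1) 1 'g'
  26: (1,6) 1 'g'
  27: (6,15) 0 ''

n(n+1)/2 = 28·29/2 = 406
Σ LCP = 0 + 0 + 1 + 1 + 1 + 2 + 1 + 0 + 0 + 1 + 0 + 1 + 2 + 1 + 2 + 1 + 1 + 0 + 2 + 1 + 1 + 2 + 0 + 1 + 1 + 1 + 1 + 0 = 25
distinct = 406 − 25 = 381

381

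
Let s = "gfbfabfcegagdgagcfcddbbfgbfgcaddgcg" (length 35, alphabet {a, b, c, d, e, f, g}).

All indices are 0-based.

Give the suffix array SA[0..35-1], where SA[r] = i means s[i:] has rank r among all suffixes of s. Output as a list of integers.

rank→(start, suffix):
  0 → (4, 'abfcegagdgagcfcddbbfgbfgcaddgcg')
  1 → (29, 'addgcg')
  2 → (14, 'agcfcddbbfgbfgcaddgcg')
  3 → (10, 'agdgagcfcddbbfgbfgcaddgcg')
  4 → (21, 'bbfgbfgcaddgcg')
  5 → (2, 'bfabfcegagdgagcfcddbbfgbfgcaddgcg')
  6 → (5, 'bfcegagdgagcfcddbbfgbfgcaddgcg')
  7 → (22, 'bfgbfgcaddgcg')
  8 → (25, 'bfgcaddgcg')
  9 → (28, 'caddgcg')
  10 → (18, 'cddbbfgbfgcaddgcg')
  11 → (7, 'cegagdgagcfcddbbfgbfgcaddgcg')
  12 → (16, 'cfcddbbfgbfgcaddgcg')
  13 → (33, 'cg')
  14 → (20, 'dbbfgbfgcaddgcg')
  15 → (19, 'ddbbfgbfgcaddgcg')
  16 → (30, 'ddgcg')
  17 → (12, 'dgagcfcddbbfgbfgcaddgcg')
  18 → (31, 'dgcg')
  19 → (8, 'egagdgagcfcddbbfgbfgcaddgcg')
  20 → (3, 'fabfcegagdgagcfcddbbfgbfgcaddgcg')
  21 → (1, 'fbfabfcegagdgagcfcddbbfgbfgcaddgcg')
  22 → (17, 'fcddbbfgbfgcaddgcg')
  23 → (6, 'fcegagdgagcfcddbbfgbfgcaddgcg')
  24 → (23, 'fgbfgcaddgcg')
  25 → (26, 'fgcaddgcg')
  26 → (34, 'g')
  27 → (13, 'gagcfcddbbfgbfgcaddgcg')
  28 → (9, 'gagdgagcfcddbbfgbfgcaddgcg')
  29 → (24, 'gbfgcaddgcg')
  30 → (27, 'gcaddgcg')
  31 → (15, 'gcfcddbbfgbfgcaddgcg')
  32 → (32, 'gcg')
  33 → (11, 'gdgagcfcddbbfgbfgcaddgcg')
  34 → (0, 'gfbfabfcegagdgagcfcddbbfgbfgcaddgcg')

[4, 29, 14, 10, 21, 2, 5, 22, 25, 28, 18, 7, 16, 33, 20, 19, 30, 12, 31, 8, 3, 1, 17, 6, 23, 26, 34, 13, 9, 24, 27, 15, 32, 11, 0]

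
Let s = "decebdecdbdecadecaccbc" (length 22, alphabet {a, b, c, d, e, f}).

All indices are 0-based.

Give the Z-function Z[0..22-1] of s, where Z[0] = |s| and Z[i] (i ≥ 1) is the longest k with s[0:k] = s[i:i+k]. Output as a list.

Z[0]=22
i=1: i≥r, start 0; Z[1]=0
i=2: i≥r, start 0; Z[2]=0
i=3: i≥r, start 0; Z[3]=0
i=4: i≥r, start 0; Z[4]=0
i=5: i≥r, start 0; Z[5]=3 scan→box=[5,8)
i=6: min(r-i=2, Z[1]=0)=0; Z[6]=0
i=7: min(r-i=1, Z[2]=0)=0; Z[7]=0
i=8: i≥r, start 0; Z[8]=1 scan→box=[8,9)
i=9: i≥r, start 0; Z[9]=0
i=10: i≥r, start 0; Z[10]=3 scan→box=[10,13)
i=11: min(r-i=2, Z[1]=0)=0; Z[11]=0
i=12: min(r-i=1, Z[2]=0)=0; Z[12]=0
i=13: i≥r, start 0; Z[13]=0
i=14: i≥r, start 0; Z[14]=3 scan→box=[14,17)
i=15: min(r-i=2, Z[1]=0)=0; Z[15]=0
i=16: min(r-i=1, Z[2]=0)=0; Z[16]=0
i=17: i≥r, start 0; Z[17]=0
i=18: i≥r, start 0; Z[18]=0
i=19: i≥r, start 0; Z[19]=0
i=20: i≥r, start 0; Z[20]=0
i=21: i≥r, start 0; Z[21]=0

[22, 0, 0, 0, 0, 3, 0, 0, 1, 0, 3, 0, 0, 0, 3, 0, 0, 0, 0, 0, 0, 0]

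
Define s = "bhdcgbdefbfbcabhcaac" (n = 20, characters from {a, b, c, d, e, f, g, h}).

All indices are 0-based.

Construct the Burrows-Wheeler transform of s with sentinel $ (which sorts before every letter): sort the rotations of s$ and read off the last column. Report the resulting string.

rank  rotation               last
    0  $bhdcgbdefbfbcabhcaac  c
    1  aac$bhdcgbdefbfbcabhc  c
    2  abhcaac$bhdcgbdefbfbc  c
    3  ac$bhdcgbdefbfbcabhca  a
    4  bcabhcaac$bhdcgbdefbf  f
    5  bdefbfbcabhcaac$bhdcg  g
    6  bfbcabhcaac$bhdcgbdef  f
    7  bhcaac$bhdcgbdefbfbca  a
    8  bhdcgbdefbfbcabhcaac$  $
    9  c$bhdcgbdefbfbcabhcaa  a
   10  caac$bhdcgbdefbfbcabh  h
   11  cabhcaac$bhdcgbdefbfb  b
   12  cgbdefbfbcabhcaac$bhd  d
   13  dcgbdefbfbcabhcaac$bh  h
   14  defbfbcabhcaac$bhdcgb  b
   15  efbfbcabhcaac$bhdcgbd  d
   16  fbcabhcaac$bhdcgbdefb  b
   17  fbfbcabhcaac$bhdcgbde  e
   18  gbdefbfbcabhcaac$bhdc  c
   19  hcaac$bhdcgbdefbfbcab  b
   20  hdcgbdefbfbcabhcaac$b  b

cccafgfa$ahbdhbdbecbb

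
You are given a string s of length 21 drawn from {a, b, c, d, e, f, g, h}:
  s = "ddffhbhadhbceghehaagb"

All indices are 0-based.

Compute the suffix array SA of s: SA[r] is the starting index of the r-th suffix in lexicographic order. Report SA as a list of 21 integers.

[17, 7, 18, 20, 10, 5, 11, 0, 1, 8, 12, 15, 2, 3, 19, 13, 16, 6, 9, 4, 14]

sorted suffixes:
  #0 SA[0]=17  'aagb'
  #1 SA[1]=7  'adhbceghehaagb'
  #2 SA[2]=18  'agb'
  #3 SA[3]=20  'b'
  #4 SA[4]=10  'bceghehaagb'
  #5 SA[5]=5  'bhadhbceghehaagb'
  #6 SA[6]=11  'ceghehaagb'
  #7 SA[7]=0  'ddffhbhadhbceghehaagb'
  #8 SA[8]=1  'dffhbhadhbceghehaagb'
  #9 SA[9]=8  'dhbceghehaagb'
  #10 SA[10]=12  'eghehaagb'
  #11 SA[11]=15  'ehaagb'
  #12 SA[12]=2  'ffhbhadhbceghehaagb'
  #13 SA[13]=3  'fhbhadhbceghehaagb'
  #14 SA[14]=19  'gb'
  #15 SA[15]=13  'ghehaagb'
  #16 SA[16]=16  'haagb'
  #17 SA[17]=6  'hadhbceghehaagb'
  #18 SA[18]=9  'hbceghehaagb'
  #19 SA[19]=4  'hbhadhbceghehaagb'
  #20 SA[20]=14  'hehaagb'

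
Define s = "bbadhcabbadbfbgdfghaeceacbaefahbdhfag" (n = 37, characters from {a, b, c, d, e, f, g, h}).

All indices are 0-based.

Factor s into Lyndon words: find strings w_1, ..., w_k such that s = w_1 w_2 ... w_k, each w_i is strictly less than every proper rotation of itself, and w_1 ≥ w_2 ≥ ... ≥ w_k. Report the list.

["b", "b", "adhc", "abbadbfbgdfghaeceacbaefahbdhfag"]

emit factor 1: 'b' (i=0, period=1)
emit factor 2: 'b' (i=1, period=1)
emit factor 3: 'adhc' (i=2, period=4)
emit factor 4: 'abbadbfbgdfghaeceacbaefahbdhfag' (i=6, period=31)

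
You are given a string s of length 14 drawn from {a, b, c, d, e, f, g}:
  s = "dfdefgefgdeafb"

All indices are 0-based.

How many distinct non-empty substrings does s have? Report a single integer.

93

rank→(start, suffix):
  0 → (11, 'afb')
  1 → (13, 'b')
  2 → (9, 'deafb')
  3 → (2, 'defgefgdeafb')
  4 → (0, 'dfdefgefgdeafb')
  5 → (10, 'eafb')
  6 → (6, 'efgdeafb')
  7 → (3, 'efgefgdeafb')
  8 → (12, 'fb')
  9 → (1, 'fdefgefgdeafb')
  10 → (7, 'fgdeafb')
  11 → (4, 'fgefgdeafb')
  12 → (8, 'gdeafb')
  13 → (5, 'gefgdeafb')

SA = [11, 13, 9, 2, 0, 10, 6, 3, 12, 1, 7, 4, 8, 5]
[i] adj suffixes → lcp
  [1] 11/13 → 0 ('')
  [2] 13/9 → 0 ('')
  [3] 9/2 → 2 ('de')
  [4] 2/0 → 1 ('d')
  [5] 0/10 → 0 ('')
  [6] 10/6 → 1 ('e')
  [7] 6/3 → 3 ('efg')
  [8] 3/12 → 0 ('')
  [9] 12/1 → 1 ('f')
  [10] 1/7 → 1 ('f')
  [11] 7/4 → 2 ('fg')
  [12] 4/8 → 0 ('')
  [13] 8/5 → 1 ('g')

n(n+1)/2 = 14·15/2 = 105
Σ LCP = 0 + 0 + 0 + 2 + 1 + 0 + 1 + 3 + 0 + 1 + 1 + 2 + 0 + 1 = 12
distinct = 105 − 12 = 93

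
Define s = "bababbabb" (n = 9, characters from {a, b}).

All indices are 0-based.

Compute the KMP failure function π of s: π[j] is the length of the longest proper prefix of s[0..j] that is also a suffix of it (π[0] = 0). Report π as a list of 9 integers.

π[0] = 0
j=1 s[j]='a': π[1]=0 (border '')
j=2 s[j]='b': π[2]=1 (border 'b')
j=3 s[j]='a': π[3]=2 (border 'ba')
j=4 s[j]='b': π[4]=3 (border 'bab')
j=5 s[j]='b': k: 3→1→0; π[5]=1 (border 'b')
j=6 s[j]='a': π[6]=2 (border 'ba')
j=7 s[j]='b': π[7]=3 (border 'bab')
j=8 s[j]='b': k: 3→1→0; π[8]=1 (border 'b')

[0, 0, 1, 2, 3, 1, 2, 3, 1]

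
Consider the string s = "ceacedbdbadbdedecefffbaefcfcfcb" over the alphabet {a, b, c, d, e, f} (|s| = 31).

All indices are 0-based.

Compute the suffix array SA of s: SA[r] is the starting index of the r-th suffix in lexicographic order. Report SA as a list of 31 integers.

rank | idx | suffix
   0 |   2 | acedbdbadbdedecefffbaefcfcfcb
   1 |   9 | adbdedecefffbaefcfcfcb
   2 |  22 | aefcfcfcb
   3 |  30 | b
   4 |   8 | badbdedecefffbaefcfcfcb
   5 |  21 | baefcfcfcb
   6 |   6 | bdbadbdedecefffbaefcfcfcb
   7 |  11 | bdedecefffbaefcfcfcb
   8 |  29 | cb
   9 |   0 | ceacedbdbadbdedecefffbaefcfcfcb
  10 |   3 | cedbdbadbdedecefffbaefcfcfcb
  11 |  16 | cefffbaefcfcfcb
  12 |  27 | cfcb
  13 |  25 | cfcfcb
  14 |   7 | dbadbdedecefffbaefcfcfcb
  15 |   5 | dbdbadbdedecefffbaefcfcfcb
  16 |  10 | dbdedecefffbaefcfcfcb
  17 |  14 | decefffbaefcfcfcb
  18 |  12 | dedecefffbaefcfcfcb
  19 |   1 | eacedbdbadbdedecefffbaefcfcfcb
  20 |  15 | ecefffbaefcfcfcb
  21 |   4 | edbdbadbdedecefffbaefcfcfcb
  22 |  13 | edecefffbaefcfcfcb
  23 |  23 | efcfcfcb
  24 |  17 | efffbaefcfcfcb
  25 |  20 | fbaefcfcfcb
  26 |  28 | fcb
  27 |  26 | fcfcb
  28 |  24 | fcfcfcb
  29 |  19 | ffbaefcfcfcb
  30 |  18 | fffbaefcfcfcb

[2, 9, 22, 30, 8, 21, 6, 11, 29, 0, 3, 16, 27, 25, 7, 5, 10, 14, 12, 1, 15, 4, 13, 23, 17, 20, 28, 26, 24, 19, 18]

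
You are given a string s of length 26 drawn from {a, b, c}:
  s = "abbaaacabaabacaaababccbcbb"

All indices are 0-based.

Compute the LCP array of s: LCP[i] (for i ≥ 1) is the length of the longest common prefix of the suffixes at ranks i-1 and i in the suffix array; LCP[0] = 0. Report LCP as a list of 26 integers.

rank→(start, suffix):
  0 → (14, 'aaababccbcbb')
  1 → (3, 'aaacabaabacaaababccbcbb')
  2 → (15, 'aababccbcbb')
  3 → (9, 'aabacaaababccbcbb')
  4 → (4, 'aacabaabacaaababccbcbb')
  5 → (7, 'abaabacaaababccbcbb')
  6 → (16, 'ababccbcbb')
  7 → (10, 'abacaaababccbcbb')
  8 → (0, 'abbaaacabaabacaaababccbcbb')
  9 → (18, 'abccbcbb')
  10 → (12, 'acaaababccbcbb')
  11 → (5, 'acabaabacaaababccbcbb')
  12 → (25, 'b')
  13 → (2, 'baaacabaabacaaababccbcbb')
  14 → (8, 'baabacaaababccbcbb')
  15 → (17, 'babccbcbb')
  16 → (11, 'bacaaababccbcbb')
  17 → (24, 'bb')
  18 → (1, 'bbaaacabaabacaaababccbcbb')
  19 → (22, 'bcbb')
  20 → (19, 'bccbcbb')
  21 → (13, 'caaababccbcbb')
  22 → (6, 'cabaabacaaababccbcbb')
  23 → (23, 'cbb')
  24 → (21, 'cbcbb')
  25 → (20, 'ccbcbb')

SA = [14, 3, 15, 9, 4, 7, 16, 10, 0, 18, 12, 5, 25, 2, 8, 17, 11, 24, 1, 22, 19, 13, 6, 23, 21, 20]
[i] adj suffixes → lcp
  [1] 14/3 → 3 ('aaa')
  [2] 3/15 → 2 ('aa')
  [3] 15/9 → 4 ('aaba')
  [4] 9/4 → 2 ('aa')
  [5] 4/7 → 1 ('a')
  [6] 7/16 → 3 ('aba')
  [7] 16/10 → 3 ('aba')
  [8] 10/0 → 2 ('ab')
  [9] 0/18 → 2 ('ab')
  [10] 18/12 → 1 ('a')
  [11] 12/5 → 3 ('aca')
  [12] 5/25 → 0 ('')
  [13] 25/2 → 1 ('b')
  [14] 2/8 → 3 ('baa')
  [15] 8/17 → 2 ('ba')
  [16] 17/11 → 2 ('ba')
  [17] 11/24 → 1 ('b')
  [18] 24/1 → 2 ('bb')
  [19] 1/22 → 1 ('b')
  [20] 22/19 → 2 ('bc')
  [21] 19/13 → 0 ('')
  [22] 13/6 → 2 ('ca')
  [23] 6/23 → 1 ('c')
  [24] 23/21 → 2 ('cb')
  [25] 21/20 → 1 ('c')

[0, 3, 2, 4, 2, 1, 3, 3, 2, 2, 1, 3, 0, 1, 3, 2, 2, 1, 2, 1, 2, 0, 2, 1, 2, 1]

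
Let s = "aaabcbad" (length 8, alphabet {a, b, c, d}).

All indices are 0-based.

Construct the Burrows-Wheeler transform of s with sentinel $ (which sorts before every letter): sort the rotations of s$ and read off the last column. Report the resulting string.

d$aabcaba

rank  rotation   last
    0  $aaabcbad  d
    1  aaabcbad$  $
    2  aabcbad$a  a
    3  abcbad$aa  a
    4  ad$aaabcb  b
    5  bad$aaabc  c
    6  bcbad$aaa  a
    7  cbad$aaab  b
    8  d$aaabcba  a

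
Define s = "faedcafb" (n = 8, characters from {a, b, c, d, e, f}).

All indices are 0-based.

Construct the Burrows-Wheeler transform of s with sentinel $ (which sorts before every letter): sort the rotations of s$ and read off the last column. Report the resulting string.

rank  rotation   last
    0  $faedcafb  b
    1  aedcafb$f  f
    2  afb$faedc  c
    3  b$faedcaf  f
    4  cafb$faed  d
    5  dcafb$fae  e
    6  edcafb$fa  a
    7  faedcafb$  $
    8  fb$faedca  a

bfcfdea$a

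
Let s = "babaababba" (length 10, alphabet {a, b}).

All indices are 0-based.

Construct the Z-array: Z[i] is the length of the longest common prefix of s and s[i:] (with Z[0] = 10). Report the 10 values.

[10, 0, 2, 0, 0, 3, 0, 1, 2, 0]

Z[0]=10
i=1: fresh scan; Z[1]=0
i=2: fresh scan; Z[2]=2 scan→box=[2,4)
i=3: min(r-i=1, Z[1]=0)=0; Z[3]=0
i=4: fresh scan; Z[4]=0
i=5: fresh scan; Z[5]=3 scan→box=[5,8)
i=6: min(r-i=2, Z[1]=0)=0; Z[6]=0
i=7: min(r-i=1, Z[2]=2)=1; Z[7]=1
i=8: fresh scan; Z[8]=2 scan→box=[8,10)
i=9: min(r-i=1, Z[1]=0)=0; Z[9]=0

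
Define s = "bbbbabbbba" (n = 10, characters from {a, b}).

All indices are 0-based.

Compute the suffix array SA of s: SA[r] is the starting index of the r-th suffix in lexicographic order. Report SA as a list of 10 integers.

[9, 4, 8, 3, 7, 2, 6, 1, 5, 0]

sorted suffixes:
  #0 SA[0]=9  'a'
  #1 SA[1]=4  'abbbba'
  #2 SA[2]=8  'ba'
  #3 SA[3]=3  'babbbba'
  #4 SA[4]=7  'bba'
  #5 SA[5]=2  'bbabbbba'
  #6 SA[6]=6  'bbba'
  #7 SA[7]=1  'bbbabbbba'
  #8 SA[8]=5  'bbbba'
  #9 SA[9]=0  'bbbbabbbba'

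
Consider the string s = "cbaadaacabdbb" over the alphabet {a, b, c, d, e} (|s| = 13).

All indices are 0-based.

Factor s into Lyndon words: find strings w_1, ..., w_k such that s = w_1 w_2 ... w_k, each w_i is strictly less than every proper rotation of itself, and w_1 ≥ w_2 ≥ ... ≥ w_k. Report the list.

["c", "b", "aad", "aacabdbb"]

emit factor 1: 'c' (i=0, period=1)
emit factor 2: 'b' (i=1, period=1)
emit factor 3: 'aad' (i=2, period=3)
emit factor 4: 'aacabdbb' (i=5, period=8)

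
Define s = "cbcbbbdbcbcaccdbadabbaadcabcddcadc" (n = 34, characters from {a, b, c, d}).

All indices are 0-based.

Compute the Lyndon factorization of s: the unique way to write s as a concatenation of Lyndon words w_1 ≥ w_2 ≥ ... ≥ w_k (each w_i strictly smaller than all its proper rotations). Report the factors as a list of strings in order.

emit factor 1: 'c' (i=0, period=1)
emit factor 2: 'bc' (i=1, period=2)
emit factor 3: 'bbbdbcbc' (i=3, period=8)
emit factor 4: 'accdbad' (i=11, period=7)
emit factor 5: 'abb' (i=18, period=3)
emit factor 6: 'aadcabcddcadc' (i=21, period=13)

["c", "bc", "bbbdbcbc", "accdbad", "abb", "aadcabcddcadc"]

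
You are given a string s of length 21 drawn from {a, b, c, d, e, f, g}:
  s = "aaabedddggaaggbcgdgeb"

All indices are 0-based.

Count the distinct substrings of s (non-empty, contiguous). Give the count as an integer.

rank→(start, suffix):
  0 → (0, 'aaabedddggaaggbcgdgeb')
  1 → (1, 'aabedddggaaggbcgdgeb')
  2 → (10, 'aaggbcgdgeb')
  3 → (2, 'abedddggaaggbcgdgeb')
  4 → (11, 'aggbcgdgeb')
  5 → (20, 'b')
  6 → (14, 'bcgdgeb')
  7 → (3, 'bedddggaaggbcgdgeb')
  8 → (15, 'cgdgeb')
  9 → (5, 'dddggaaggbcgdgeb')
  10 → (6, 'ddggaaggbcgdgeb')
  11 → (17, 'dgeb')
  12 → (7, 'dggaaggbcgdgeb')
  13 → (19, 'eb')
  14 → (4, 'edddggaaggbcgdgeb')
  15 → (9, 'gaaggbcgdgeb')
  16 → (13, 'gbcgdgeb')
  17 → (16, 'gdgeb')
  18 → (18, 'geb')
  19 → (8, 'ggaaggbcgdgeb')
  20 → (12, 'ggbcgdgeb')

SA = [0, 1, 10, 2, 11, 20, 14, 3, 15, 5, 6, 17, 7, 19, 4, 9, 13, 16, 18, 8, 12]
i: (SA[i-1],SA[i]) lcp shared
  1: (0,1) 2 'aa'
  2: (1,10) 2 'aa'
  3: (10,2) 1 'a'
  4: (2,11) 1 'a'
  5: (11,20) 0 ''
  6: (20,14) 1 'b'
  7: (14,3) 1 'b'
  8: (3,15) 0 ''
  9: (15,5) 0 ''
  10: (5,6) 2 'dd'
  11: (6,17) 1 'd'
  12: (17,7) 2 'dg'
  13: (7,19) 0 ''
  14: (19,4) 1 'e'
  15: (4,9) 0 ''
  16: (9,13) 1 'g'
  17: (13,16) 1 'g'
  18: (16,18) 1 'g'
  19: (18,8) 1 'g'
  20: (8,12) 2 'gg'

n(n+1)/2 = 21·22/2 = 231
Σ LCP = 0 + 2 + 2 + 1 + 1 + 0 + 1 + 1 + 0 + 0 + 2 + 1 + 2 + 0 + 1 + 0 + 1 + 1 + 1 + 1 + 2 = 20
distinct = 231 − 20 = 211

211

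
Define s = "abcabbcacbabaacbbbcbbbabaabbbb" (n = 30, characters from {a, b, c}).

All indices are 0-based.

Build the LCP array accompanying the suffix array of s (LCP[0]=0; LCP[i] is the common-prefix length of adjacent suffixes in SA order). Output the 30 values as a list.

rank | idx | suffix
   0 |  24 | aabbbb
   1 |  12 | aacbbbcbbbabaabbbb
   2 |  22 | abaabbbb
   3 |  10 | abaacbbbcbbbabaabbbb
   4 |  25 | abbbb
   5 |   3 | abbcacbabaacbbbcbbbabaabbbb
   6 |   0 | abcabbcacbabaacbbbcbbbabaabbbb
   7 |   7 | acbabaacbbbcbbbabaabbbb
   8 |  13 | acbbbcbbbabaabbbb
   9 |  29 | b
  10 |  23 | baabbbb
  11 |  11 | baacbbbcbbbabaabbbb
  12 |  21 | babaabbbb
  13 |   9 | babaacbbbcbbbabaabbbb
  14 |  28 | bb
  15 |  20 | bbabaabbbb
  16 |  27 | bbb
  17 |  19 | bbbabaabbbb
  18 |  26 | bbbb
  19 |  15 | bbbcbbbabaabbbb
  20 |   4 | bbcacbabaacbbbcbbbabaabbbb
  21 |  16 | bbcbbbabaabbbb
  22 |   1 | bcabbcacbabaacbbbcbbbabaabbbb
  23 |   5 | bcacbabaacbbbcbbbabaabbbb
  24 |  17 | bcbbbabaabbbb
  25 |   2 | cabbcacbabaacbbbcbbbabaabbbb
  26 |   6 | cacbabaacbbbcbbbabaabbbb
  27 |   8 | cbabaacbbbcbbbabaabbbb
  28 |  18 | cbbbabaabbbb
  29 |  14 | cbbbcbbbabaabbbb

SA = [24, 12, 22, 10, 25, 3, 0, 7, 13, 29, 23, 11, 21, 9, 28, 20, 27, 19, 26, 15, 4, 16, 1, 5, 17, 2, 6, 8, 18, 14]
i: (SA[i-1],SA[i]) lcp shared
  1: (24,12) 2 'aa'
  2: (12,22) 1 'a'
  3: (22,10) 4 'abaa'
  4: (10,25) 2 'ab'
  5: (25,3) 3 'abb'
  6: (3,0) 2 'ab'
  7: (0,7) 1 'a'
  8: (7,13) 3 'acb'
  9: (13,29) 0 ''
  10: (29,23) 1 'b'
  11: (23,11) 3 'baa'
  12: (11,21) 2 'ba'
  13: (21,9) 5 'babaa'
  14: (9,28) 1 'b'
  15: (28,20) 2 'bb'
  16: (20,27) 2 'bb'
  17: (27,19) 3 'bbb'
  18: (19,26) 3 'bbb'
  19: (26,15) 3 'bbb'
  20: (15,4) 2 'bb'
  21: (4,16) 3 'bbc'
  22: (16,1) 1 'b'
  23: (1,5) 3 'bca'
  24: (5,17) 2 'bc'
  25: (17,2) 0 ''
  26: (2,6) 2 'ca'
  27: (6,8) 1 'c'
  28: (8,18) 2 'cb'
  29: (18,14) 4 'cbbb'

[0, 2, 1, 4, 2, 3, 2, 1, 3, 0, 1, 3, 2, 5, 1, 2, 2, 3, 3, 3, 2, 3, 1, 3, 2, 0, 2, 1, 2, 4]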